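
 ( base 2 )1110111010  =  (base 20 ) 27E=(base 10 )954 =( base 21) 239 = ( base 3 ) 1022100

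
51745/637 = 51745/637= 81.23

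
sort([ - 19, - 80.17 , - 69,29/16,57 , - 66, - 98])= [ - 98, - 80.17,  -  69 , - 66, - 19, 29/16, 57 ]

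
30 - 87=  - 57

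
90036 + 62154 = 152190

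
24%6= 0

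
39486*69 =2724534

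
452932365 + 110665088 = 563597453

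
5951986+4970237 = 10922223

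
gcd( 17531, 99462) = 1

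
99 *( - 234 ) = - 23166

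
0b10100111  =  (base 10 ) 167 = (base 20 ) 87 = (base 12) 11b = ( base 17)9e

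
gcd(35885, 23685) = 5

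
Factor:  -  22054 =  - 2^1*11027^1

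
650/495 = 1+31/99=1.31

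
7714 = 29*266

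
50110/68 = 736 + 31/34 = 736.91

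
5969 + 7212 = 13181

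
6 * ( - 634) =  - 3804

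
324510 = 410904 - 86394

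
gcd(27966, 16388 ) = 2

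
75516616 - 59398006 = 16118610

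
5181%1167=513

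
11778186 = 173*68082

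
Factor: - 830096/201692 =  - 2^2 *29^1*1789^1*50423^( - 1 ) = - 207524/50423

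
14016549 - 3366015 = 10650534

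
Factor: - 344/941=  -2^3*43^1*941^ ( - 1 )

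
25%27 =25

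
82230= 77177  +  5053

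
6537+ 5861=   12398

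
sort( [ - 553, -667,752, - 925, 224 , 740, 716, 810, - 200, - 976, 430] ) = [ - 976, - 925,  -  667, - 553, - 200,224, 430 , 716,  740, 752,810] 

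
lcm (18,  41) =738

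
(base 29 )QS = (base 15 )372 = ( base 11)651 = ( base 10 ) 782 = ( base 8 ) 1416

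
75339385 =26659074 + 48680311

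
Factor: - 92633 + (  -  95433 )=-2^1 * 94033^1 = - 188066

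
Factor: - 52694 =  - 2^1*26347^1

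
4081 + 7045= 11126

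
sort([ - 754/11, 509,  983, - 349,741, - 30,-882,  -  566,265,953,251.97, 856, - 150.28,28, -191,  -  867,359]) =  [ - 882, - 867, - 566 , - 349, - 191, - 150.28,-754/11, -30, 28,251.97,265,359,509 , 741,856, 953,983] 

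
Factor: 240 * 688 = 165120 = 2^8 * 3^1 * 5^1*43^1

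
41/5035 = 41/5035 = 0.01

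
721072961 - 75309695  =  645763266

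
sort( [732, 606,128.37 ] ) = [128.37, 606,732 ] 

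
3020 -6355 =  - 3335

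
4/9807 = 4/9807 =0.00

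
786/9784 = 393/4892 =0.08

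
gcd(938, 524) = 2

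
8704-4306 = 4398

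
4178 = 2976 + 1202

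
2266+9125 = 11391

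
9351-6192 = 3159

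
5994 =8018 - 2024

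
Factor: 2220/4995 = 2^2 * 3^( - 2) =4/9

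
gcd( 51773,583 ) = 1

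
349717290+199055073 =548772363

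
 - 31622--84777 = 53155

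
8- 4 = 4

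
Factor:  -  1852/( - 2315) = 4/5 = 2^2 * 5^ (  -  1)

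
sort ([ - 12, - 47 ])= [-47,-12]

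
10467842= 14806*707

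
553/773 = 553/773 = 0.72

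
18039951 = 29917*603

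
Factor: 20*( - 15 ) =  -300=   -2^2 * 3^1*5^2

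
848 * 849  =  719952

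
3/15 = 1/5 = 0.20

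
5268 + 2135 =7403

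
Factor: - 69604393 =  - 31^1*701^1*3203^1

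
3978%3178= 800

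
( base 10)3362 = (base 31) 3fe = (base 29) 3SR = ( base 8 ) 6442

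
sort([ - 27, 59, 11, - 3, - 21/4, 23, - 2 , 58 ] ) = [ - 27, - 21/4, - 3 ,- 2,  11,23,58, 59]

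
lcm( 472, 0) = 0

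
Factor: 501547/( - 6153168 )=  - 2^ (-4)*3^( - 1) * 7^( - 1)*211^1*2377^1*18313^ ( - 1 ) 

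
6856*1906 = 13067536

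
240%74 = 18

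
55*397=21835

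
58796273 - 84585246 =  - 25788973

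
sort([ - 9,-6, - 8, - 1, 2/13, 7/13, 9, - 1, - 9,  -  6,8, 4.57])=[ - 9, - 9, - 8,- 6,-6 , - 1,  -  1,  2/13,  7/13, 4.57, 8, 9]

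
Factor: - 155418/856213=-2^1 * 3^1*25903^1 * 856213^(  -  1 )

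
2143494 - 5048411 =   -  2904917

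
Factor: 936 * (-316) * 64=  - 2^11*3^2*13^1* 79^1 = - 18929664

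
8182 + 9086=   17268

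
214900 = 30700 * 7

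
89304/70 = 1275+27/35 = 1275.77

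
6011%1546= 1373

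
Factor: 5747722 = 2^1 * 1381^1 * 2081^1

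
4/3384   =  1/846 = 0.00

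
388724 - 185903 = 202821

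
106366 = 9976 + 96390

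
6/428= 3/214 =0.01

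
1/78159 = 1/78159=0.00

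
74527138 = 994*74977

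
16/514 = 8/257 = 0.03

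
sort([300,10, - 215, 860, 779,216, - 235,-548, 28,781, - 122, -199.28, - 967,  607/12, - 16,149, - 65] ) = [ - 967, - 548 ,-235,- 215 , - 199.28, - 122, - 65 , - 16,10,28,607/12,149, 216,300  ,  779, 781, 860]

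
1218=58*21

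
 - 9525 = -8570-955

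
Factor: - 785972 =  - 2^2 * 11^1*17863^1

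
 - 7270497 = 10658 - 7281155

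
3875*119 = 461125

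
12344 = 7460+4884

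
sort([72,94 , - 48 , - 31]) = [ - 48, - 31,72, 94] 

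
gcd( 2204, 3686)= 38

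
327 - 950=- 623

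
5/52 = 5/52 = 0.10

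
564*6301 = 3553764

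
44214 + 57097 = 101311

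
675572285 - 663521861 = 12050424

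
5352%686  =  550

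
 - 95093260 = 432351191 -527444451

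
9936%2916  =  1188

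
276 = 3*92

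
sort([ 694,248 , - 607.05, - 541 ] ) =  [ - 607.05, -541,248, 694]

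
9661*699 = 6753039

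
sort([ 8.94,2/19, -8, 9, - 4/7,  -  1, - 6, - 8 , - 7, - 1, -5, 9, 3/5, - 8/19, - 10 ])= [ - 10, - 8, - 8, - 7, - 6, - 5, - 1,-1,  -  4/7, - 8/19,  2/19, 3/5,8.94,9,9] 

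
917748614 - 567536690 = 350211924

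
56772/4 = 14193 = 14193.00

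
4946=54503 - 49557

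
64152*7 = 449064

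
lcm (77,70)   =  770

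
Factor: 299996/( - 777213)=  - 2^2 * 3^(  -  2)*37^1 * 2027^1  *  86357^( - 1) 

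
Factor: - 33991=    - 19^1*1789^1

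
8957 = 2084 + 6873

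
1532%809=723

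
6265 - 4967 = 1298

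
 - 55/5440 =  - 1 + 1077/1088 = - 0.01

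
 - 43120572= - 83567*516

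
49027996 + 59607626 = 108635622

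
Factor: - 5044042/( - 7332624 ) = 2522021/3666312 = 2^(  -  3 )*3^( - 2) * 13^( - 1)*3917^ ( - 1)* 2522021^1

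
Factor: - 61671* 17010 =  - 2^1*3^6 * 5^1*7^1*61^1*337^1= -1049023710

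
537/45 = 11 +14/15 =11.93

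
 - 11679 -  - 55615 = 43936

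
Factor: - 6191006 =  - 2^1*3095503^1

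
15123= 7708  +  7415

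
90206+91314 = 181520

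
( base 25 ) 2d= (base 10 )63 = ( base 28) 27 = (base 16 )3f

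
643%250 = 143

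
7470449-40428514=  -  32958065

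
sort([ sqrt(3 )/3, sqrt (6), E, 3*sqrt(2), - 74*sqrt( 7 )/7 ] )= [-74 * sqrt(7)/7,  sqrt( 3) /3, sqrt( 6),E, 3 * sqrt( 2) ] 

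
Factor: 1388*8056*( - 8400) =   -  93926515200 = -2^9*3^1*5^2*7^1*19^1*53^1*347^1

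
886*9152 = 8108672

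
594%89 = 60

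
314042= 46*6827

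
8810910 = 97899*90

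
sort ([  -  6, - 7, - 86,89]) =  [  -  86,- 7,  -  6, 89] 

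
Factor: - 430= - 2^1 * 5^1*43^1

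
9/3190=9/3190= 0.00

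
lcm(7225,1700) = 28900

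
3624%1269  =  1086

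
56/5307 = 56/5307=0.01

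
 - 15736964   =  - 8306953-7430011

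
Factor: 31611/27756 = 2^( - 2 )*3^(-2)*41^1= 41/36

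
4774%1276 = 946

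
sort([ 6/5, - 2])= [ - 2, 6/5]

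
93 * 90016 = 8371488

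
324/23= 324/23 = 14.09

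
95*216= 20520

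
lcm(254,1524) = 1524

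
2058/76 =1029/38 = 27.08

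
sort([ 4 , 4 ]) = [4,4] 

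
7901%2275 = 1076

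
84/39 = 2 + 2/13 = 2.15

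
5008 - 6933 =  - 1925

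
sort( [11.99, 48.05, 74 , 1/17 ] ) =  [ 1/17, 11.99 , 48.05, 74]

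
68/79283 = 68/79283= 0.00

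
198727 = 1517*131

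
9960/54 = 1660/9 = 184.44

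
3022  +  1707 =4729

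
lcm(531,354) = 1062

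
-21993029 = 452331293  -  474324322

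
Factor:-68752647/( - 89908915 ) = 3^2 * 5^( - 1)*43^( - 1)*179^1*42677^1 * 418181^( - 1)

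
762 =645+117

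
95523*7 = 668661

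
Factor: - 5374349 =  - 5374349^1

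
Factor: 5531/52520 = 2^( - 3 )*5^( - 1 ) * 13^( - 1 )*101^ ( - 1 )*5531^1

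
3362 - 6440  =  -3078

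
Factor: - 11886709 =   -  11886709^1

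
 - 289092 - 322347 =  - 611439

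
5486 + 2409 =7895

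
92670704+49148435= 141819139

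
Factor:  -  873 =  - 3^2*97^1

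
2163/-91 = - 24+3/13 = - 23.77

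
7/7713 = 7/7713  =  0.00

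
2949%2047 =902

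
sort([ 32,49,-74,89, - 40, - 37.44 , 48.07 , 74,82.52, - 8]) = [ - 74, - 40,-37.44, - 8,  32  ,  48.07,49 , 74,82.52,89]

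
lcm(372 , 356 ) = 33108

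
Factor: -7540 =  - 2^2*5^1*13^1*29^1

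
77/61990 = 77/61990  =  0.00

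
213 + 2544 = 2757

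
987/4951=987/4951 =0.20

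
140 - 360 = - 220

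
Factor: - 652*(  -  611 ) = 398372 = 2^2*13^1 * 47^1*163^1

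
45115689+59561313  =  104677002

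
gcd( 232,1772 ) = 4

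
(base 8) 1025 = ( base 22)125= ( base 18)1bb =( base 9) 652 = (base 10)533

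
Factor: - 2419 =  - 41^1*59^1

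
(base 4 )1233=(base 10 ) 111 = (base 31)3i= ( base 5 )421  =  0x6F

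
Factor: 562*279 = 2^1*3^2*31^1*281^1=156798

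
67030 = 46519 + 20511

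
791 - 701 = 90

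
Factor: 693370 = 2^1*5^1 * 69337^1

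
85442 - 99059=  - 13617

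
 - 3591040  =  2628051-6219091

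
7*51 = 357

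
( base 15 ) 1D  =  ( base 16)1C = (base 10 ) 28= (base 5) 103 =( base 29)s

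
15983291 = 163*98057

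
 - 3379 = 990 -4369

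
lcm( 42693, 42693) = 42693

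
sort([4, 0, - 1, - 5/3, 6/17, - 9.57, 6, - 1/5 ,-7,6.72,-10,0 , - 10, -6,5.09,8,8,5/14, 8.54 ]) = [-10 , -10,  -  9.57, - 7, - 6, -5/3, - 1 , - 1/5, 0, 0, 6/17,5/14, 4,  5.09, 6, 6.72, 8,8, 8.54 ]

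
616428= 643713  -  27285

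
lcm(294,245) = 1470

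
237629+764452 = 1002081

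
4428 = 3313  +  1115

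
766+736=1502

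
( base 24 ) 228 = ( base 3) 1122202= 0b10010111000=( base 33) 13k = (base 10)1208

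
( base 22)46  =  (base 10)94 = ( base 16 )5e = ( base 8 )136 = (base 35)2O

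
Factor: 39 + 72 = 3^1*37^1 = 111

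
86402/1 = 86402 = 86402.00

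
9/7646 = 9/7646=0.00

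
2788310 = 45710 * 61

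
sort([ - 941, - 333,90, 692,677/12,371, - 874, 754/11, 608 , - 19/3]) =[ - 941, - 874, - 333, -19/3 , 677/12,754/11,90, 371, 608, 692]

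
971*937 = 909827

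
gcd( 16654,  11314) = 2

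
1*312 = 312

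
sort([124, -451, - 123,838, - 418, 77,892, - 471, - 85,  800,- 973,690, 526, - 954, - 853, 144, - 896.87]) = [- 973, - 954, - 896.87, - 853,-471, - 451, - 418,  -  123, - 85, 77,124, 144,526,690, 800,838,  892]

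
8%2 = 0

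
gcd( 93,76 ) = 1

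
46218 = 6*7703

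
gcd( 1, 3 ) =1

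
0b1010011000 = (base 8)1230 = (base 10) 664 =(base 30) M4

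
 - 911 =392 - 1303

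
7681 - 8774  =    -  1093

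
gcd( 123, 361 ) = 1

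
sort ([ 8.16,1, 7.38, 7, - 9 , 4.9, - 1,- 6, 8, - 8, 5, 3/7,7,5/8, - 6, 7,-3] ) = [ - 9, - 8,-6, - 6,  -  3,  -  1,3/7, 5/8,1,4.9,  5, 7,7, 7, 7.38,8,8.16] 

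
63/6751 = 63/6751 = 0.01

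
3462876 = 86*40266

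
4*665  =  2660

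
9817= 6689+3128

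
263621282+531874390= 795495672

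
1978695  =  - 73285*( - 27) 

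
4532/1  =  4532 = 4532.00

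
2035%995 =45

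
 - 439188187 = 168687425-607875612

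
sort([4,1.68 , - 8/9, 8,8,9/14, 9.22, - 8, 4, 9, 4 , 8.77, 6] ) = [ - 8, - 8/9,  9/14, 1.68, 4 , 4, 4,6, 8, 8,8.77,9, 9.22] 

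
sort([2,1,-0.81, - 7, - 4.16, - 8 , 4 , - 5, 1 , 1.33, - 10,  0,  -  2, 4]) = [-10, - 8, - 7, - 5, - 4.16, - 2, - 0.81,0,  1,1, 1.33, 2, 4,4]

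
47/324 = 47/324 = 0.15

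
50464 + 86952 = 137416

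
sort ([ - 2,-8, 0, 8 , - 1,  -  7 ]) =[ - 8, - 7, - 2,-1,0,8]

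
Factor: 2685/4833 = 5/9 = 3^( - 2)*5^1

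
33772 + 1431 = 35203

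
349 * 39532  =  13796668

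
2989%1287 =415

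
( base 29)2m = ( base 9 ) 88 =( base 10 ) 80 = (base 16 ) 50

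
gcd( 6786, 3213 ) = 9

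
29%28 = 1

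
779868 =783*996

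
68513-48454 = 20059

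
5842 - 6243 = - 401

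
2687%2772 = 2687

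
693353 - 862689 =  - 169336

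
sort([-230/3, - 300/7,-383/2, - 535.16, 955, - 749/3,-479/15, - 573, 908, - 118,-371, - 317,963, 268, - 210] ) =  [ - 573, - 535.16, - 371, - 317,- 749/3,- 210, - 383/2,-118, - 230/3, - 300/7, - 479/15 , 268, 908 , 955,963 ]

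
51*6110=311610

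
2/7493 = 2/7493 =0.00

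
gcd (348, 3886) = 58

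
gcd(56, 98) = 14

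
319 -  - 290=609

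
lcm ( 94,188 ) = 188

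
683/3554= 683/3554 = 0.19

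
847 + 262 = 1109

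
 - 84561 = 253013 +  - 337574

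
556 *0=0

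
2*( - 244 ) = -488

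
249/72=3+ 11/24  =  3.46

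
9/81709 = 9/81709 = 0.00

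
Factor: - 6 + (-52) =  - 58 = - 2^1* 29^1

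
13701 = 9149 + 4552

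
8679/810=2893/270 = 10.71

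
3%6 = 3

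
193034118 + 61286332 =254320450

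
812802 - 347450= 465352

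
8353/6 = 1392 + 1/6 = 1392.17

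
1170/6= 195 = 195.00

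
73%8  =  1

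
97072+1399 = 98471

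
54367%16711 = 4234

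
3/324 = 1/108 =0.01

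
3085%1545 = 1540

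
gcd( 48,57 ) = 3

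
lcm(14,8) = 56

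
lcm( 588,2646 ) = 5292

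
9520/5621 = 1360/803 = 1.69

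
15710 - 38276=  - 22566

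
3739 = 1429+2310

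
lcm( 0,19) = 0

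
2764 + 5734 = 8498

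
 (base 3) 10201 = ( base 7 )202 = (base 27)3j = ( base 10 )100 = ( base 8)144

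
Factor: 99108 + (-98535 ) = 573 = 3^1*191^1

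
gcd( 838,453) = 1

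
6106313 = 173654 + 5932659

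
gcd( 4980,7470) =2490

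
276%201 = 75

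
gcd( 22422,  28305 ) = 111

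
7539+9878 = 17417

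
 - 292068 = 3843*( - 76 )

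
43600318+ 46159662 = 89759980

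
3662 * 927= 3394674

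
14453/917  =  14453/917 = 15.76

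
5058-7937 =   -  2879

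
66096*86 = 5684256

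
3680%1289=1102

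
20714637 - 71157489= - 50442852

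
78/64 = 1 + 7/32=   1.22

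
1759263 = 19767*89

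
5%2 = 1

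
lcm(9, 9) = 9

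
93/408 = 31/136 = 0.23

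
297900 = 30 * 9930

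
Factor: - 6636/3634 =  - 2^1*3^1*7^1*23^( - 1 ) = - 42/23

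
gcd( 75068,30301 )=1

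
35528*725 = 25757800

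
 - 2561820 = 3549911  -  6111731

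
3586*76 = 272536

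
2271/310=2271/310  =  7.33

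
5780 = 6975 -1195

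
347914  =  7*49702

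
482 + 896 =1378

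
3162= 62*51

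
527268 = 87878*6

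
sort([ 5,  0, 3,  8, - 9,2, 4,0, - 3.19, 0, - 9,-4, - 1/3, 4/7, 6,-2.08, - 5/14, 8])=[ - 9,-9,- 4 , - 3.19,  -  2.08, - 5/14, - 1/3, 0, 0, 0, 4/7,2,3 , 4, 5,6, 8, 8] 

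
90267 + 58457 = 148724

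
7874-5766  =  2108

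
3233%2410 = 823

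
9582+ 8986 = 18568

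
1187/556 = 1187/556 = 2.13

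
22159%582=43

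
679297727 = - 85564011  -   - 764861738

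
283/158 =283/158 = 1.79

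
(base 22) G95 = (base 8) 17413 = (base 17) 1a88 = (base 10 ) 7947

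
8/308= 2/77 = 0.03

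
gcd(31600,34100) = 100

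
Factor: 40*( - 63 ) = - 2^3*3^2*5^1*7^1   =  -2520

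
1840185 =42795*43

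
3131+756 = 3887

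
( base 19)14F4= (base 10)8592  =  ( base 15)282c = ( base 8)20620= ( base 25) DIH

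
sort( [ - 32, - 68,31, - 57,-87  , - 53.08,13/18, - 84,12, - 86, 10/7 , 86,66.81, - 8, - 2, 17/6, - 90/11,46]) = [ - 87, - 86, - 84, - 68, -57,- 53.08, - 32,-90/11, - 8, - 2,  13/18 , 10/7, 17/6,12, 31,46, 66.81, 86]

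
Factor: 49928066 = 2^1 *24964033^1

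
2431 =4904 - 2473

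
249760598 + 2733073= 252493671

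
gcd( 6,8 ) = 2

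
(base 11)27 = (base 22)17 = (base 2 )11101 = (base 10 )29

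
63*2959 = 186417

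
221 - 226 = - 5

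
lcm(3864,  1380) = 19320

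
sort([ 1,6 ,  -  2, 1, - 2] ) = [ - 2,- 2,1, 1, 6 ] 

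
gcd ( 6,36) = 6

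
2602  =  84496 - 81894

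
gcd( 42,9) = 3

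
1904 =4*476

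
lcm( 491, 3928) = 3928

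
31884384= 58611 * 544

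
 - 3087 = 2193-5280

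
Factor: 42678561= 3^1*281^1*50627^1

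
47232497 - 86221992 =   -  38989495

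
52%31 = 21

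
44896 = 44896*1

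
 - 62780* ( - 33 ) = 2071740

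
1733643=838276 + 895367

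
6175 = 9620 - 3445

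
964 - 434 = 530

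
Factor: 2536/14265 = 8/45 = 2^3*3^( - 2) *5^( - 1)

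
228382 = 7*32626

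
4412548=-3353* (-1316) 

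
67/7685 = 67/7685 = 0.01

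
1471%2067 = 1471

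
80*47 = 3760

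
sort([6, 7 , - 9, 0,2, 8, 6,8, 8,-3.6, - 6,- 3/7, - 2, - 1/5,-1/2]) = [-9 ,-6, - 3.6,-2, - 1/2, - 3/7, - 1/5,0, 2, 6,6, 7,8,  8,8 ]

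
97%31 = 4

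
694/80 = 347/40 = 8.68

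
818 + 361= 1179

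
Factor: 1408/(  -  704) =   -  2^1  =  - 2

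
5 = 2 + 3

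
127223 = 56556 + 70667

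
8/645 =8/645 =0.01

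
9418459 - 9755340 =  - 336881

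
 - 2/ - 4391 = 2/4391 = 0.00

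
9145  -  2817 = 6328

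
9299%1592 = 1339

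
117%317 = 117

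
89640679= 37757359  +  51883320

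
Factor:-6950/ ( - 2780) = 5/2 = 2^( - 1 )*5^1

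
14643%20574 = 14643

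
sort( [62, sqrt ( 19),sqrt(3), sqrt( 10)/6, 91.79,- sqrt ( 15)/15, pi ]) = [ - sqrt(15)/15,  sqrt( 10 ) /6, sqrt(3), pi, sqrt ( 19), 62, 91.79 ]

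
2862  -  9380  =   - 6518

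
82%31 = 20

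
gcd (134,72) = 2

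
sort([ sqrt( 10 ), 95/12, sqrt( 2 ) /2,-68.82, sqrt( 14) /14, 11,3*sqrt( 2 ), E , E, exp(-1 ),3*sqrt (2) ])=[ - 68.82, sqrt(  14 )/14, exp( - 1 ), sqrt( 2 ) /2,E,E,  sqrt(10 ), 3 * sqrt(2 ),  3  *sqrt( 2 ),95/12, 11]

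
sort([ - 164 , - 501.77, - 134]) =[ - 501.77,-164, - 134]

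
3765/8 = 470 + 5/8=470.62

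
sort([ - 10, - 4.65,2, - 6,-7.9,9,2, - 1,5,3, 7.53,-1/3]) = [-10, - 7.9, - 6, - 4.65, - 1, - 1/3,2,2,3 , 5,7.53, 9]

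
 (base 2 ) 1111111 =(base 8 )177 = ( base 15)87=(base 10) 127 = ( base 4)1333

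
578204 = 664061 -85857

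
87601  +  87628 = 175229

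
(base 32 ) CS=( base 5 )3122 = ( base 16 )19c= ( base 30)DM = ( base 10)412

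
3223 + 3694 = 6917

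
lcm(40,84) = 840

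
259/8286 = 259/8286 = 0.03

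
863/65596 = 863/65596 =0.01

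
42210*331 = 13971510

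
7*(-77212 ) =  - 540484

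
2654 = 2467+187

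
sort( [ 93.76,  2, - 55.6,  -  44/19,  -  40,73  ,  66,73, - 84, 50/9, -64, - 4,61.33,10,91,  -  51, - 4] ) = [-84, - 64 ,  -  55.6,- 51, - 40,- 4, - 4,  -  44/19, 2, 50/9,10,61.33,66, 73, 73,  91,  93.76]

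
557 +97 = 654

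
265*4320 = 1144800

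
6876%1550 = 676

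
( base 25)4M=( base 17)73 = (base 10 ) 122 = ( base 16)7A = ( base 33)3N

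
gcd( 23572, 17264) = 332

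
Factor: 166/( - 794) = - 83^1 * 397^(-1) = - 83/397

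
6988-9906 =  - 2918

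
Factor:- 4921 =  - 7^1 * 19^1*37^1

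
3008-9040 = -6032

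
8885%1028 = 661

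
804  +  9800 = 10604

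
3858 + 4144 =8002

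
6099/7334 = 321/386 = 0.83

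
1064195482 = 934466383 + 129729099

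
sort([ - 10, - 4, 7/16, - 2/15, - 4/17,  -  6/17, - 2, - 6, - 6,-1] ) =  [ - 10 , - 6, - 6,-4,-2, - 1, - 6/17, - 4/17, - 2/15,7/16 ] 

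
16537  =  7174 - -9363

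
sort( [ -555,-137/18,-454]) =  [-555, - 454, - 137/18]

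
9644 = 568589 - 558945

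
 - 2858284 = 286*( -9994)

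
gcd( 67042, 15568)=2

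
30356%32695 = 30356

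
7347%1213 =69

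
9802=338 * 29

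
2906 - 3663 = - 757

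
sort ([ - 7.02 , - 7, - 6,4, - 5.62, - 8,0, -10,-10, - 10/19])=[  -  10 ,  -  10,- 8, - 7.02, - 7, - 6, - 5.62,  -  10/19,0,4 ] 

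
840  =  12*70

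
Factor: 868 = 2^2*7^1*31^1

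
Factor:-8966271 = -3^1 * 19^1*157303^1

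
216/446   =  108/223=0.48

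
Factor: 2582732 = 2^2*645683^1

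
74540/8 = 18635/2 = 9317.50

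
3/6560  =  3/6560 =0.00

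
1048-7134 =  - 6086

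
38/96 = 19/48 =0.40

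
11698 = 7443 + 4255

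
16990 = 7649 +9341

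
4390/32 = 2195/16 = 137.19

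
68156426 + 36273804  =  104430230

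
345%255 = 90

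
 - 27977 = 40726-68703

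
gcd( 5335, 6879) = 1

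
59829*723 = 43256367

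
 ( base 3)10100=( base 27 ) 39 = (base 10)90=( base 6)230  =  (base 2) 1011010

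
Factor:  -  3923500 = - 2^2 *5^3*7^1* 19^1*59^1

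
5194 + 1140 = 6334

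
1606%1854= 1606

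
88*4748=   417824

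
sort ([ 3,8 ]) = [ 3,8]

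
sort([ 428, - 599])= [ - 599,428 ] 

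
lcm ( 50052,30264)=1301352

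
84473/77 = 1097 +4/77 = 1097.05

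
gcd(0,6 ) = 6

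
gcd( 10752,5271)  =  21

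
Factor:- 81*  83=  -  6723 = -3^4*83^1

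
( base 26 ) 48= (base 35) 37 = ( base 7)220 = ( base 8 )160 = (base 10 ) 112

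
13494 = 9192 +4302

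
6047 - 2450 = 3597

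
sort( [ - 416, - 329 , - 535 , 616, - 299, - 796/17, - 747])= [ - 747 ,-535,-416, - 329, - 299,  -  796/17, 616 ] 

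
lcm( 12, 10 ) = 60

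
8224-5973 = 2251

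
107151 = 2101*51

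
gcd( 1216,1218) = 2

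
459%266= 193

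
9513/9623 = 9513/9623 =0.99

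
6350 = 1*6350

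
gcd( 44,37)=1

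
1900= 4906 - 3006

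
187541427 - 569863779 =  - 382322352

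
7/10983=1/1569  =  0.00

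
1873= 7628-5755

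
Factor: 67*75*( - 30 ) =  - 2^1*3^2  *5^3*67^1 =- 150750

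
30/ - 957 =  - 1 + 309/319 = -0.03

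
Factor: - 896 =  - 2^7*7^1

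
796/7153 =796/7153 =0.11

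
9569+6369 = 15938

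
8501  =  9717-1216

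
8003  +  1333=9336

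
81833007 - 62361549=19471458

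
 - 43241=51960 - 95201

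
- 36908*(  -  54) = 1993032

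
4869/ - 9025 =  - 4869/9025  =  - 0.54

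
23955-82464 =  - 58509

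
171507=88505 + 83002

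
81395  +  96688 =178083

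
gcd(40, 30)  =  10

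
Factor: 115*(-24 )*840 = -2318400 = -2^6*3^2*5^2*7^1  *  23^1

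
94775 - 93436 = 1339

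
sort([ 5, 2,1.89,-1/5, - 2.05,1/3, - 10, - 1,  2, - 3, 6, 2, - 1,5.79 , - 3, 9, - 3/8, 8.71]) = [ - 10, - 3,  -  3, - 2.05 ,-1, - 1, - 3/8 , - 1/5, 1/3,1.89,2,2, 2, 5, 5.79, 6,  8.71, 9 ]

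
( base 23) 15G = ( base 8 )1224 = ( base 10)660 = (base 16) 294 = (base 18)20c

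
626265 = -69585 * (  -  9)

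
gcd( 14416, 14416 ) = 14416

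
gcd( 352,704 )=352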